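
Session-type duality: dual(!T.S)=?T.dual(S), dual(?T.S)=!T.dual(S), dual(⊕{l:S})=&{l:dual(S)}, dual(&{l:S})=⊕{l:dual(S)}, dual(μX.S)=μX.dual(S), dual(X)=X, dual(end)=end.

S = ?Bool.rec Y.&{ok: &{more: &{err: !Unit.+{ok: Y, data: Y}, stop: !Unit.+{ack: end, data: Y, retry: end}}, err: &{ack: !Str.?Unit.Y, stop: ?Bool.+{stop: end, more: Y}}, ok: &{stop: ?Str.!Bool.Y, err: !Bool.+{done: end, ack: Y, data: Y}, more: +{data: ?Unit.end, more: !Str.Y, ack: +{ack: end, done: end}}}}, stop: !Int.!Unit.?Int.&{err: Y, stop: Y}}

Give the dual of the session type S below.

!Bool.rec Y.+{ok: +{more: +{err: ?Unit.&{ok: Y, data: Y}, stop: ?Unit.&{ack: end, data: Y, retry: end}}, err: +{ack: ?Str.!Unit.Y, stop: !Bool.&{stop: end, more: Y}}, ok: +{stop: !Str.?Bool.Y, err: ?Bool.&{done: end, ack: Y, data: Y}, more: &{data: !Unit.end, more: ?Str.Y, ack: &{ack: end, done: end}}}}, stop: ?Int.?Unit.!Int.+{err: Y, stop: Y}}

?Bool ↦ !Bool
  rec Y ↦ rec Y  (μ self-dual)
    &{ok,stop} ↦ +{ok,stop}  (offer→select)
      [ok]
        &{more,err,ok} ↦ +{more,err,ok}  (offer→select)
          [more]
            &{err,stop} ↦ +{err,stop}  (offer→select)
              [err]
                !Unit ↦ ?Unit
                  +{ok,data} ↦ &{ok,data}  (select→offer)
                    [ok]
                      dual(Y) = Y
                    [data]
                      dual(Y) = Y
              [stop]
                !Unit ↦ ?Unit
                  +{ack,data,retry} ↦ &{ack,data,retry}  (select→offer)
                    [ack]
                      dual(end) = end
                    [data]
                      dual(Y) = Y
                    [retry]
                      dual(end) = end
          [err]
            &{ack,stop} ↦ +{ack,stop}  (offer→select)
              [ack]
                !Str ↦ ?Str
                  ?Unit ↦ !Unit
                    dual(Y) = Y
              [stop]
                ?Bool ↦ !Bool
                  +{stop,more} ↦ &{stop,more}  (select→offer)
                    [stop]
                      dual(end) = end
                    [more]
                      dual(Y) = Y
          [ok]
            &{stop,err,more} ↦ +{stop,err,more}  (offer→select)
              [stop]
                ?Str ↦ !Str
                  !Bool ↦ ?Bool
                    dual(Y) = Y
              [err]
                !Bool ↦ ?Bool
                  +{done,ack,data} ↦ &{done,ack,data}  (select→offer)
                    [done]
                      dual(end) = end
                    [ack]
                      dual(Y) = Y
                    [data]
                      dual(Y) = Y
              [more]
                +{data,more,ack} ↦ &{data,more,ack}  (select→offer)
                  [data]
                    ?Unit ↦ !Unit
                      dual(end) = end
                  [more]
                    !Str ↦ ?Str
                      dual(Y) = Y
                  [ack]
                    +{ack,done} ↦ &{ack,done}  (select→offer)
                      [ack]
                        dual(end) = end
                      [done]
                        dual(end) = end
      [stop]
        !Int ↦ ?Int
          !Unit ↦ ?Unit
            ?Int ↦ !Int
              &{err,stop} ↦ +{err,stop}  (offer→select)
                [err]
                  dual(Y) = Y
                [stop]
                  dual(Y) = Y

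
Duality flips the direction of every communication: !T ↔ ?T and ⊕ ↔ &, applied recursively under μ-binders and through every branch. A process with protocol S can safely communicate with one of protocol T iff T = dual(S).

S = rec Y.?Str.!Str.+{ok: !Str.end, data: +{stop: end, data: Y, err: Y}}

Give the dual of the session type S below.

rec Y.!Str.?Str.&{ok: ?Str.end, data: &{stop: end, data: Y, err: Y}}

rec Y = rec Y  (μ self-dual)
  ?Str = !Str
    !Str = ?Str
      +{ok,data} = &{ok,data}  (⊕→&)
        case ok:
          !Str = ?Str
            end ↦ end
        case data:
          +{stop,data,err} = &{stop,data,err}  (⊕→&)
            case stop:
              end ↦ end
            case data:
              Y ↦ Y
            case err:
              Y ↦ Y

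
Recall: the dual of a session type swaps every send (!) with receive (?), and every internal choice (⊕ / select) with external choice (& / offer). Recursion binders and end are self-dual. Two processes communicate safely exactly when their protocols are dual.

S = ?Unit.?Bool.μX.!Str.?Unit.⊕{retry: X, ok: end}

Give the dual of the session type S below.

!Unit.!Bool.μX.?Str.!Unit.&{retry: X, ok: end}

?Unit = !Unit
  ?Bool = !Bool
    μX = μX  (μ self-dual)
      !Str = ?Str
        ?Unit = !Unit
          ⊕{retry,ok} = &{retry,ok}  (⊕→&)
            case retry:
              X ↦ X
            case ok:
              end ↦ end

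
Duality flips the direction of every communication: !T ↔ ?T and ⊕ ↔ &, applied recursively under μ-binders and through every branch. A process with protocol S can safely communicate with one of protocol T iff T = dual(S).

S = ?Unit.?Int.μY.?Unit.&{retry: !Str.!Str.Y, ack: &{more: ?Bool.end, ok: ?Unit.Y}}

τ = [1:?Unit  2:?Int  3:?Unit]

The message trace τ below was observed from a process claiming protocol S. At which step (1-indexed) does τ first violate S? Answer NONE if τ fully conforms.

NONE

[1] ?Unit  ok  cont: ?Int.μY.…
[2] ?Int  ok  cont: μY.…
[3] ?Unit  ok  cont: &{retry: !Str.!Str.μY.…, ack: &{more: ?Bool.end, ok: ?Unit.μY.…}}
τ conforms to S (length 3)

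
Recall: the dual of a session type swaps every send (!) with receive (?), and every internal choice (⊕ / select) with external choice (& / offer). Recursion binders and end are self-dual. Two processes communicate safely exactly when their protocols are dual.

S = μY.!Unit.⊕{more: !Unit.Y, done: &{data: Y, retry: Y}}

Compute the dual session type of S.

μY.?Unit.&{more: ?Unit.Y, done: ⊕{data: Y, retry: Y}}

μY → μY  (rec unchanged)
  !Unit → ?Unit
    ⊕{more,done} → &{more,done}  (internal→external)
      [more]
        !Unit → ?Unit
          dual(Y) = Y
      [done]
        &{data,retry} → ⊕{data,retry}  (&→⊕)
          [data]
            dual(Y) = Y
          [retry]
            dual(Y) = Y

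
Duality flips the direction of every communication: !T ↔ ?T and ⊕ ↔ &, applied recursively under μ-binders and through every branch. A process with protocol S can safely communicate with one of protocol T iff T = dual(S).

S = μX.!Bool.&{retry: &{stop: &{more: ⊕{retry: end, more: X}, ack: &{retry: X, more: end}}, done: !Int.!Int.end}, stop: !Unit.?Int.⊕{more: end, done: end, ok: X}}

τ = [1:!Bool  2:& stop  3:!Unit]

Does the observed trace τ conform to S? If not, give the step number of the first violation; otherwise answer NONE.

NONE

[1] !Bool  ok  cont: &{retry: &{stop: &{more: ⊕{retry: end, more: μX.…}, ack: &{retry: μX.…, more: end}}, done: !Int.!Int.end}, stop: !Unit.?Int.⊕{more: end, done: end, ok: μX.…}}
[2] & stop  ok  cont: !Unit.?Int.⊕{more: end, done: end, ok: μX.…}
[3] !Unit  ok  cont: ?Int.⊕{more: end, done: end, ok: μX.…}
all 3 steps conform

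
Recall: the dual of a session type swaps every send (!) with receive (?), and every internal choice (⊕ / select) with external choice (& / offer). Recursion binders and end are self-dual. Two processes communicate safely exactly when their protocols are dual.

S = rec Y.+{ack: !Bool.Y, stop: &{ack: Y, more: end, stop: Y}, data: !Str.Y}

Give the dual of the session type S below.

rec Y → rec Y  (rec unchanged)
  +{ack,stop,data} → &{ack,stop,data}  (select→offer)
    [ack]
      !Bool → ?Bool
        dual(Y) = Y
    [stop]
      &{ack,more,stop} → +{ack,more,stop}  (&→⊕)
        [ack]
          dual(Y) = Y
        [more]
          dual(end) = end
        [stop]
          dual(Y) = Y
    [data]
      !Str → ?Str
        dual(Y) = Y

rec Y.&{ack: ?Bool.Y, stop: +{ack: Y, more: end, stop: Y}, data: ?Str.Y}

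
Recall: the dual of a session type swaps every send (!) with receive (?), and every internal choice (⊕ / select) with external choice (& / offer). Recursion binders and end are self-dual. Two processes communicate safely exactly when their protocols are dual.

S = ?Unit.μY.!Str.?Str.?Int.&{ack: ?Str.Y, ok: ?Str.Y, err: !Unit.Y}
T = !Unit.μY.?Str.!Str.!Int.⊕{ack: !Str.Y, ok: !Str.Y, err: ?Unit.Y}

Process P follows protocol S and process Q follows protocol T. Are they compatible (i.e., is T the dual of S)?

YES

?Unit vs !Unit  match
  μY vs μY  match (μ self-dual)
    !Str vs ?Str  match
      ?Str vs !Str  match
        ?Int vs !Int  match
          &{ack,ok,err} vs ⊕{ack,ok,err}  match labels match
            case ack:
              ?Str vs !Str  match
                Y vs Y  match
            case ok:
              ?Str vs !Str  match
                Y vs Y  match
            case err:
              !Unit vs ?Unit  match
                Y vs Y  match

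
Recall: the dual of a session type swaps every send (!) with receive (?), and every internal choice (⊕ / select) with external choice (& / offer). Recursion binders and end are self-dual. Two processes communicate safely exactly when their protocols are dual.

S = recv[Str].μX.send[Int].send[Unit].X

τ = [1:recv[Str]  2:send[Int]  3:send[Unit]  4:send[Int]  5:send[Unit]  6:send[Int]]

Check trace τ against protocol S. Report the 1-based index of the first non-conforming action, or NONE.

@1 recv[Str]  ✓  now at μX.…
@2 send[Int]  ✓  now at send[Unit].μX.…
@3 send[Unit]  ✓  now at μX.…
@4 send[Int]  ✓  now at send[Unit].μX.…
@5 send[Unit]  ✓  now at μX.…
@6 send[Int]  ✓  now at send[Unit].μX.…
all 6 steps conform

NONE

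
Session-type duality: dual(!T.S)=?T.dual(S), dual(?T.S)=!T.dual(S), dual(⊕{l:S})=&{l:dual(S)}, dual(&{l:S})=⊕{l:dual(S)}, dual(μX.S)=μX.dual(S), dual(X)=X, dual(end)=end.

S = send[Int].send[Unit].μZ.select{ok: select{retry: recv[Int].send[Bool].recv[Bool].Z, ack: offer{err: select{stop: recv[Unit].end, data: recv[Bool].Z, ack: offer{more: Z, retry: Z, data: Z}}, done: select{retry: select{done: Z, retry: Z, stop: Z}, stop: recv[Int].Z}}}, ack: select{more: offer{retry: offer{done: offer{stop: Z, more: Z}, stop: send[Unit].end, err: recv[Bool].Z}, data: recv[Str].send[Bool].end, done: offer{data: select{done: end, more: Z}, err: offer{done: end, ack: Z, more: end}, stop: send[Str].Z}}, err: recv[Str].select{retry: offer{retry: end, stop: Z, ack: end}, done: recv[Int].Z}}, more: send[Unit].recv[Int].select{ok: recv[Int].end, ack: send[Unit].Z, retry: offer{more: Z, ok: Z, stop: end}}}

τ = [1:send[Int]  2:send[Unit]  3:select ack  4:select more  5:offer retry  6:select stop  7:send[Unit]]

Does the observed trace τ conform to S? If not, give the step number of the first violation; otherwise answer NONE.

6

@1 send[Int]  match  state: send[Unit].μZ.…
@2 send[Unit]  match  state: μZ.…
@3 select ack  match  state: select{more: offer{retry: offer{done: offer{stop: μZ.…, more: μZ.…}, stop: send[Unit].end, err: recv[Bool].μZ.…}, data: recv[Str].send[Bool].end, done: offer{data: select{done: end, more: μZ.…}, err: offer{done: end, ack: μZ.…, more: end}, stop: send[Str].μZ.…}}, err: recv[Str].select{retry: offer{retry: end, stop: μZ.…, ack: end}, done: recv[Int].μZ.…}}
@4 select more  match  state: offer{retry: offer{done: offer{stop: μZ.…, more: μZ.…}, stop: send[Unit].end, err: recv[Bool].μZ.…}, data: recv[Str].send[Bool].end, done: offer{data: select{done: end, more: μZ.…}, err: offer{done: end, ack: μZ.…, more: end}, stop: send[Str].μZ.…}}
@5 offer retry  match  state: offer{done: offer{stop: μZ.…, more: μZ.…}, stop: send[Unit].end, err: recv[Bool].μZ.…}
@6 got select stop, protocol expects offer done or offer stop or offer err  ✗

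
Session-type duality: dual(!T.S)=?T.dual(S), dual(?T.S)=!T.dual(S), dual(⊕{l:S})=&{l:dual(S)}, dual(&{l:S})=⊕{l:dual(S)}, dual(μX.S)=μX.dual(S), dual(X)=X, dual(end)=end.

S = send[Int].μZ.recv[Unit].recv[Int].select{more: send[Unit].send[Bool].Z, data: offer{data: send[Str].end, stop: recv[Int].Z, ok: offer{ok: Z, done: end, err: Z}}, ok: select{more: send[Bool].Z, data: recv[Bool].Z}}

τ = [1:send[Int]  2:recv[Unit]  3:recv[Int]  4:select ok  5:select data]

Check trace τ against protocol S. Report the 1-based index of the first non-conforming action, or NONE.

NONE

[1] send[Int]  ✓  state: μZ.…
[2] recv[Unit]  ✓  state: recv[Int].select{more: send[Unit].send[Bool].μZ.…, data: offer{data: send[Str].end, stop: recv[Int].μZ.…, ok: offer{ok: μZ.…, done: end, err: μZ.…}}, ok: select{more: send[Bool].μZ.…, data: recv[Bool].μZ.…}}
[3] recv[Int]  ✓  state: select{more: send[Unit].send[Bool].μZ.…, data: offer{data: send[Str].end, stop: recv[Int].μZ.…, ok: offer{ok: μZ.…, done: end, err: μZ.…}}, ok: select{more: send[Bool].μZ.…, data: recv[Bool].μZ.…}}
[4] select ok  ✓  state: select{more: send[Bool].μZ.…, data: recv[Bool].μZ.…}
[5] select data  ✓  state: recv[Bool].μZ.…
τ conforms to S (length 5)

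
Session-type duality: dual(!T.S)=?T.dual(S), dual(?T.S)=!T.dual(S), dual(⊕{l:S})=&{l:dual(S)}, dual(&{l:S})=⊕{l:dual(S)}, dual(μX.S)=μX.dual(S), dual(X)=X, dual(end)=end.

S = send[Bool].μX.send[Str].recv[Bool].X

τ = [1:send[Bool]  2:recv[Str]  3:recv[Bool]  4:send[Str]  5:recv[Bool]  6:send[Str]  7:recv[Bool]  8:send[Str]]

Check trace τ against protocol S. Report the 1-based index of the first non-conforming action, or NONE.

step 1: send[Bool]  ✓  now at μX.…
step 2: got recv[Str], protocol expects send[Str]  ✗

2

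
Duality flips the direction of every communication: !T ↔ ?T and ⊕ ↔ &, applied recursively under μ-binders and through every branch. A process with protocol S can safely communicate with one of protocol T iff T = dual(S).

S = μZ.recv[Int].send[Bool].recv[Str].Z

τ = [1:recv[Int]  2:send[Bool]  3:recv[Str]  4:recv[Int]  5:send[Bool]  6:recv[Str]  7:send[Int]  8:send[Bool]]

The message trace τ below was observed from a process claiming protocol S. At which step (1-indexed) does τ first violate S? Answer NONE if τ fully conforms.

[1] recv[Int]  ✓  now at send[Bool].recv[Str].μZ.…
[2] send[Bool]  ✓  now at recv[Str].μZ.…
[3] recv[Str]  ✓  now at μZ.…
[4] recv[Int]  ✓  now at send[Bool].recv[Str].μZ.…
[5] send[Bool]  ✓  now at recv[Str].μZ.…
[6] recv[Str]  ✓  now at μZ.…
[7] got send[Int], protocol expects recv[Int]  ✗

7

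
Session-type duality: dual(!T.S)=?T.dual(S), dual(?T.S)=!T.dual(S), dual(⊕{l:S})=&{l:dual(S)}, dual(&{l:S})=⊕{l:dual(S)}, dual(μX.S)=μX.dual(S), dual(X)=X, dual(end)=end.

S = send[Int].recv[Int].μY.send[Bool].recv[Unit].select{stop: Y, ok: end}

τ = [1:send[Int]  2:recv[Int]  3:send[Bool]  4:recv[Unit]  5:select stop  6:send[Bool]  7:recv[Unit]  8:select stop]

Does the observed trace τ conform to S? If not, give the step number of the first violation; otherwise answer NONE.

[1] send[Int]  ✓  now at recv[Int].μY.…
[2] recv[Int]  ✓  now at μY.…
[3] send[Bool]  ✓  now at recv[Unit].select{stop: μY.…, ok: end}
[4] recv[Unit]  ✓  now at select{stop: μY.…, ok: end}
[5] select stop  ✓  now at μY.…
[6] send[Bool]  ✓  now at recv[Unit].select{stop: μY.…, ok: end}
[7] recv[Unit]  ✓  now at select{stop: μY.…, ok: end}
[8] select stop  ✓  now at μY.…
trace exhausted — no violation

NONE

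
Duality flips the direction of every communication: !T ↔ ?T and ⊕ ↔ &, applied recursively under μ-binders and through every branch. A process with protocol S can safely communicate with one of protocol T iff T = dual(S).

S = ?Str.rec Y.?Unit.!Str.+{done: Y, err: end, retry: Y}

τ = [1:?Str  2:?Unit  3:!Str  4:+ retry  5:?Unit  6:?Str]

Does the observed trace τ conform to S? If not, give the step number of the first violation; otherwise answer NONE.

@1 ?Str  ok  now at rec Y.…
@2 ?Unit  ok  now at !Str.+{done: rec Y.…, err: end, retry: rec Y.…}
@3 !Str  ok  now at +{done: rec Y.…, err: end, retry: rec Y.…}
@4 + retry  ok  now at rec Y.…
@5 ?Unit  ok  now at !Str.+{done: rec Y.…, err: end, retry: rec Y.…}
@6 got ?Str, protocol expects !Str  ✗

6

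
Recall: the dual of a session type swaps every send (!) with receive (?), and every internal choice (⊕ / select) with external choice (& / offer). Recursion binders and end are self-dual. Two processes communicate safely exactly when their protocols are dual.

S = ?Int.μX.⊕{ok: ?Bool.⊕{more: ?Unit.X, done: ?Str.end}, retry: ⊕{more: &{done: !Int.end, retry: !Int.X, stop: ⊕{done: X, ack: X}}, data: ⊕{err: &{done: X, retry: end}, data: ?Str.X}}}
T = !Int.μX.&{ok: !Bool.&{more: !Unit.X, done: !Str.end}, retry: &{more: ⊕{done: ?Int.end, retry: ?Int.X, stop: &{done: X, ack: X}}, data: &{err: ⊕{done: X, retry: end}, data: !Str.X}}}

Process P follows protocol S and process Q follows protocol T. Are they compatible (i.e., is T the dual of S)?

YES

?Int vs !Int  ✓
  μX vs μX  ✓ (μ self-dual)
    ⊕{ok,retry} vs &{ok,retry}  ✓ label sets agree
      case ok:
        ?Bool vs !Bool  ✓
          ⊕{more,done} vs &{more,done}  ✓ label sets agree
            case more:
              ?Unit vs !Unit  ✓
                X vs X  ✓
            case done:
              ?Str vs !Str  ✓
                end vs end  ✓
      case retry:
        ⊕{more,data} vs &{more,data}  ✓ label sets agree
          case more:
            &{done,retry,stop} vs ⊕{done,retry,stop}  ✓ label sets agree
              case done:
                !Int vs ?Int  ✓
                  end vs end  ✓
              case retry:
                !Int vs ?Int  ✓
                  X vs X  ✓
              case stop:
                ⊕{done,ack} vs &{done,ack}  ✓ label sets agree
                  case done:
                    X vs X  ✓
                  case ack:
                    X vs X  ✓
          case data:
            ⊕{err,data} vs &{err,data}  ✓ label sets agree
              case err:
                &{done,retry} vs ⊕{done,retry}  ✓ label sets agree
                  case done:
                    X vs X  ✓
                  case retry:
                    end vs end  ✓
              case data:
                ?Str vs !Str  ✓
                  X vs X  ✓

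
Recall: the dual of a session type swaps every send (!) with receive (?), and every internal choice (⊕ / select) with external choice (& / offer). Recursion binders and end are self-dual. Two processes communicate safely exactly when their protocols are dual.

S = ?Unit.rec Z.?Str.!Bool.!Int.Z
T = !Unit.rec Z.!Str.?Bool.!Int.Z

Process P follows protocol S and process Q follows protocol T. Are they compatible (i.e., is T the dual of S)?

?Unit | !Unit  ✓
  rec Z | rec Z  ✓ (μ self-dual)
    ?Str | !Str  ✓
      !Bool | ?Bool  ✓
        !Int | !Int  ✗ same direction on both sides — not dual

NO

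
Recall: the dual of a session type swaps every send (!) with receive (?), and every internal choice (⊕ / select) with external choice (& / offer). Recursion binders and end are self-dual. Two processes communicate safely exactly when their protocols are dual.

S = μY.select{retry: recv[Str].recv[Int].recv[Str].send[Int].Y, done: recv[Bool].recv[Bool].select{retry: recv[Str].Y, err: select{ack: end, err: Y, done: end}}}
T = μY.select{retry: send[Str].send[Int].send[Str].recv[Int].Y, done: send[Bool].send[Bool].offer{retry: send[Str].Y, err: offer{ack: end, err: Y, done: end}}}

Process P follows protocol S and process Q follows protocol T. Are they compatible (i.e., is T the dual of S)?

μY | μY  match (rec unchanged)
  select{retry,done} | select{retry,done}  ✗ choice polarity not flipped — not dual

NO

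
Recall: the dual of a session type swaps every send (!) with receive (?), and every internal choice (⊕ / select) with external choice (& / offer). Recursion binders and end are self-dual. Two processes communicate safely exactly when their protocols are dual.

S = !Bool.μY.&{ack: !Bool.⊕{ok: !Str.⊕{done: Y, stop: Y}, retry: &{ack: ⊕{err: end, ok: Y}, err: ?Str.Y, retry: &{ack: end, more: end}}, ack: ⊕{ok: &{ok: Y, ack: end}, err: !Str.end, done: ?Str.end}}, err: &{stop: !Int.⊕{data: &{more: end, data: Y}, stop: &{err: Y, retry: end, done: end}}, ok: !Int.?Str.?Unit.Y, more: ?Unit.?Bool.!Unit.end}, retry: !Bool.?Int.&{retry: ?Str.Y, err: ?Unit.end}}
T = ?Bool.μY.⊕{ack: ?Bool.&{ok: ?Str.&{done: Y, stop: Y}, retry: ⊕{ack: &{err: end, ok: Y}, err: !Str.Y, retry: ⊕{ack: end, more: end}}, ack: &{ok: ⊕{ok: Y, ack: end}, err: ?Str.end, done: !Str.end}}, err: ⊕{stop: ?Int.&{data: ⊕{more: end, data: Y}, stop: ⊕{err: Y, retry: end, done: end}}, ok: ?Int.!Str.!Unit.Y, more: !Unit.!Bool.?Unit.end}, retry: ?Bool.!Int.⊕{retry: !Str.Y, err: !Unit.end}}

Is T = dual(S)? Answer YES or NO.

YES

!Bool ‖ ?Bool  ok
  μY ‖ μY  ok (binder kept)
    &{ack,err,retry} ‖ ⊕{ack,err,retry}  ok same labels
      • ack:
        !Bool ‖ ?Bool  ok
          ⊕{ok,retry,ack} ‖ &{ok,retry,ack}  ok same labels
            • ok:
              !Str ‖ ?Str  ok
                ⊕{done,stop} ‖ &{done,stop}  ok same labels
                  • done:
                    Y ‖ Y  ok
                  • stop:
                    Y ‖ Y  ok
            • retry:
              &{ack,err,retry} ‖ ⊕{ack,err,retry}  ok same labels
                • ack:
                  ⊕{err,ok} ‖ &{err,ok}  ok same labels
                    • err:
                      end ‖ end  ok
                    • ok:
                      Y ‖ Y  ok
                • err:
                  ?Str ‖ !Str  ok
                    Y ‖ Y  ok
                • retry:
                  &{ack,more} ‖ ⊕{ack,more}  ok same labels
                    • ack:
                      end ‖ end  ok
                    • more:
                      end ‖ end  ok
            • ack:
              ⊕{ok,err,done} ‖ &{ok,err,done}  ok same labels
                • ok:
                  &{ok,ack} ‖ ⊕{ok,ack}  ok same labels
                    • ok:
                      Y ‖ Y  ok
                    • ack:
                      end ‖ end  ok
                • err:
                  !Str ‖ ?Str  ok
                    end ‖ end  ok
                • done:
                  ?Str ‖ !Str  ok
                    end ‖ end  ok
      • err:
        &{stop,ok,more} ‖ ⊕{stop,ok,more}  ok same labels
          • stop:
            !Int ‖ ?Int  ok
              ⊕{data,stop} ‖ &{data,stop}  ok same labels
                • data:
                  &{more,data} ‖ ⊕{more,data}  ok same labels
                    • more:
                      end ‖ end  ok
                    • data:
                      Y ‖ Y  ok
                • stop:
                  &{err,retry,done} ‖ ⊕{err,retry,done}  ok same labels
                    • err:
                      Y ‖ Y  ok
                    • retry:
                      end ‖ end  ok
                    • done:
                      end ‖ end  ok
          • ok:
            !Int ‖ ?Int  ok
              ?Str ‖ !Str  ok
                ?Unit ‖ !Unit  ok
                  Y ‖ Y  ok
          • more:
            ?Unit ‖ !Unit  ok
              ?Bool ‖ !Bool  ok
                !Unit ‖ ?Unit  ok
                  end ‖ end  ok
      • retry:
        !Bool ‖ ?Bool  ok
          ?Int ‖ !Int  ok
            &{retry,err} ‖ ⊕{retry,err}  ok same labels
              • retry:
                ?Str ‖ !Str  ok
                  Y ‖ Y  ok
              • err:
                ?Unit ‖ !Unit  ok
                  end ‖ end  ok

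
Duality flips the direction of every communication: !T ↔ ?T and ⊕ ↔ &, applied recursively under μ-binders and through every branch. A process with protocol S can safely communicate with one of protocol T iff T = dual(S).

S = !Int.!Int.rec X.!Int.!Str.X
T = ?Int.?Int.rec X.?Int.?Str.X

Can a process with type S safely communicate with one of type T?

!Int ‖ ?Int  ok
  !Int ‖ ?Int  ok
    rec X ‖ rec X  ok (μ self-dual)
      !Int ‖ ?Int  ok
        !Str ‖ ?Str  ok
          X ‖ X  ok

YES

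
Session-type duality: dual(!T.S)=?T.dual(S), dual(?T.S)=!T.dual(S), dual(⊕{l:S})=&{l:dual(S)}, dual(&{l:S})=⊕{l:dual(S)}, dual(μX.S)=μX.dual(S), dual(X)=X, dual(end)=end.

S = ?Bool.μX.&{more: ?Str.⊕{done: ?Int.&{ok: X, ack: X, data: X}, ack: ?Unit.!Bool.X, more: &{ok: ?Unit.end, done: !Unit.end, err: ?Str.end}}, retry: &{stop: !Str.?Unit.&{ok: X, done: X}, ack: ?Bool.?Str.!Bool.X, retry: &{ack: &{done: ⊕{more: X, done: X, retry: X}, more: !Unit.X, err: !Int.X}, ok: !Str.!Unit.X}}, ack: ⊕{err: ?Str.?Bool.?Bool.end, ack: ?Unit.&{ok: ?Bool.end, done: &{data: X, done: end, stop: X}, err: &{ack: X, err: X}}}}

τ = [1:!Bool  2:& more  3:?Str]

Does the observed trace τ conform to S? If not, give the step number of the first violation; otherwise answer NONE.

[1] got !Bool, protocol expects ?Bool  ✗

1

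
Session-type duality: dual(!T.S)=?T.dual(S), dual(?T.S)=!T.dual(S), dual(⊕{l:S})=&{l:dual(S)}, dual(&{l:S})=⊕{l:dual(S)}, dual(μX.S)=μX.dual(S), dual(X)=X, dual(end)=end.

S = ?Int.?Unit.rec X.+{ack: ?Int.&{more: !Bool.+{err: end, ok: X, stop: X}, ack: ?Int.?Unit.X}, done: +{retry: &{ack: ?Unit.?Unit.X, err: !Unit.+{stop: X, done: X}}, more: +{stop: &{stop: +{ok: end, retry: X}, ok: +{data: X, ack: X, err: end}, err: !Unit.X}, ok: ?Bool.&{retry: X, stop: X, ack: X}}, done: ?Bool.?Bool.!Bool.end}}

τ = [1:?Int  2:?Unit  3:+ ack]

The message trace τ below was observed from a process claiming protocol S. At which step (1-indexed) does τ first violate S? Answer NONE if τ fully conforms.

NONE

[1] ?Int  match  state: ?Unit.rec X.…
[2] ?Unit  match  state: rec X.…
[3] + ack  match  state: ?Int.&{more: !Bool.+{err: end, ok: rec X.…, stop: rec X.…}, ack: ?Int.?Unit.rec X.…}
all 3 steps conform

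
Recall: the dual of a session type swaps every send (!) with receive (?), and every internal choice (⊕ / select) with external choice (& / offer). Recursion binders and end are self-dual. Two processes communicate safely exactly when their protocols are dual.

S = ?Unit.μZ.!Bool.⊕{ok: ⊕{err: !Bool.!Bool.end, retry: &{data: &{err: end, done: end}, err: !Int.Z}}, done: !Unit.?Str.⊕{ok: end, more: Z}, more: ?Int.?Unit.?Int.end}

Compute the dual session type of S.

?Unit → !Unit
  μZ → μZ  (μ self-dual)
    !Bool → ?Bool
      ⊕{ok,done,more} → &{ok,done,more}  (⊕→&)
        • ok:
          ⊕{err,retry} → &{err,retry}  (⊕→&)
            • err:
              !Bool → ?Bool
                !Bool → ?Bool
                  dual(end) = end
            • retry:
              &{data,err} → ⊕{data,err}  (&→⊕)
                • data:
                  &{err,done} → ⊕{err,done}  (&→⊕)
                    • err:
                      dual(end) = end
                    • done:
                      dual(end) = end
                • err:
                  !Int → ?Int
                    dual(Z) = Z
        • done:
          !Unit → ?Unit
            ?Str → !Str
              ⊕{ok,more} → &{ok,more}  (⊕→&)
                • ok:
                  dual(end) = end
                • more:
                  dual(Z) = Z
        • more:
          ?Int → !Int
            ?Unit → !Unit
              ?Int → !Int
                dual(end) = end

!Unit.μZ.?Bool.&{ok: &{err: ?Bool.?Bool.end, retry: ⊕{data: ⊕{err: end, done: end}, err: ?Int.Z}}, done: ?Unit.!Str.&{ok: end, more: Z}, more: !Int.!Unit.!Int.end}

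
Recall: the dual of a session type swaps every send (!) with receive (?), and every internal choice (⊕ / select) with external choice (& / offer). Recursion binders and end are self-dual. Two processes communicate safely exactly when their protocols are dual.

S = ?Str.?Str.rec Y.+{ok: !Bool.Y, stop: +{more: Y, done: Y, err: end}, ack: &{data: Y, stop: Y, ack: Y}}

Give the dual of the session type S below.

!Str.!Str.rec Y.&{ok: ?Bool.Y, stop: &{more: Y, done: Y, err: end}, ack: +{data: Y, stop: Y, ack: Y}}

?Str ↦ !Str
  ?Str ↦ !Str
    rec Y ↦ rec Y  (rec unchanged)
      +{ok,stop,ack} ↦ &{ok,stop,ack}  (select→offer)
        [ok]
          !Bool ↦ ?Bool
            Y self-dual
        [stop]
          +{more,done,err} ↦ &{more,done,err}  (select→offer)
            [more]
              Y self-dual
            [done]
              Y self-dual
            [err]
              end self-dual
        [ack]
          &{data,stop,ack} ↦ +{data,stop,ack}  (&→⊕)
            [data]
              Y self-dual
            [stop]
              Y self-dual
            [ack]
              Y self-dual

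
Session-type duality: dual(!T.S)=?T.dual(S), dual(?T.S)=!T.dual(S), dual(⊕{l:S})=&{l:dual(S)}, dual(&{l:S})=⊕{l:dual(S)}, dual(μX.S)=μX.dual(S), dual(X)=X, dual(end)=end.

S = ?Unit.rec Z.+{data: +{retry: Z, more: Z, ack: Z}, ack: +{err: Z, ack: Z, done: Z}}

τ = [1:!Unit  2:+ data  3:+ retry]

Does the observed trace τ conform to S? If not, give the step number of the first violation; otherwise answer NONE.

@1 got !Unit, protocol expects ?Unit  ✗

1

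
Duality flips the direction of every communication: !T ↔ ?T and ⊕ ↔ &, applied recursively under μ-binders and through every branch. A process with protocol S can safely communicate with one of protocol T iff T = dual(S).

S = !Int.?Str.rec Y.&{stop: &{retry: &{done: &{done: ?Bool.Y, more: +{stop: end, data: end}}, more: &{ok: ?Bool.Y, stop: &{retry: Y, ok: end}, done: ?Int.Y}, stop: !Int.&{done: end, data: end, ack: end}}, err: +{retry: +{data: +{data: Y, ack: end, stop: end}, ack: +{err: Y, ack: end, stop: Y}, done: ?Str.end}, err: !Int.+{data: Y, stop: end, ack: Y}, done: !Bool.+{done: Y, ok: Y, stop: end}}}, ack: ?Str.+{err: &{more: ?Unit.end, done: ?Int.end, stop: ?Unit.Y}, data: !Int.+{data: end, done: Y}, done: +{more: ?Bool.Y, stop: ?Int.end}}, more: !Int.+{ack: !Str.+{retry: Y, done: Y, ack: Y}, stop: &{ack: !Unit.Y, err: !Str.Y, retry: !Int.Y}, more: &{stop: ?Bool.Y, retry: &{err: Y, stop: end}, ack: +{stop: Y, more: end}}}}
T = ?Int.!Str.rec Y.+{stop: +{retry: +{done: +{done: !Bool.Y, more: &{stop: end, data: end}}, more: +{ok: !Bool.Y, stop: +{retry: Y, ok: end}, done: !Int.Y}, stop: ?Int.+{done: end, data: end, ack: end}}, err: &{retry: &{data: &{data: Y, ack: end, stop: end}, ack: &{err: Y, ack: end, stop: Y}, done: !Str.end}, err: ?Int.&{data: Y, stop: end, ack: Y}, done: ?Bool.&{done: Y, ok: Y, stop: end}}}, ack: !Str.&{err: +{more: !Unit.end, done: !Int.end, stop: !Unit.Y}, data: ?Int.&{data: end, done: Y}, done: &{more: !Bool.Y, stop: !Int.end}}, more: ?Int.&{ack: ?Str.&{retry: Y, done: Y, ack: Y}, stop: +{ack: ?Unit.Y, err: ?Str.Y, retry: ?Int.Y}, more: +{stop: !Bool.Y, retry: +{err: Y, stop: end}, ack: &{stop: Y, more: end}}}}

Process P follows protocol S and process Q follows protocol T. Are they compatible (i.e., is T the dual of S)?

YES

!Int ‖ ?Int  ok
  ?Str ‖ !Str  ok
    rec Y ‖ rec Y  ok (μ self-dual)
      &{stop,ack,more} ‖ +{stop,ack,more}  ok label sets agree
        • stop:
          &{retry,err} ‖ +{retry,err}  ok label sets agree
            • retry:
              &{done,more,stop} ‖ +{done,more,stop}  ok label sets agree
                • done:
                  &{done,more} ‖ +{done,more}  ok label sets agree
                    • done:
                      ?Bool ‖ !Bool  ok
                        Y ‖ Y  ok
                    • more:
                      +{stop,data} ‖ &{stop,data}  ok label sets agree
                        • stop:
                          end ‖ end  ok
                        • data:
                          end ‖ end  ok
                • more:
                  &{ok,stop,done} ‖ +{ok,stop,done}  ok label sets agree
                    • ok:
                      ?Bool ‖ !Bool  ok
                        Y ‖ Y  ok
                    • stop:
                      &{retry,ok} ‖ +{retry,ok}  ok label sets agree
                        • retry:
                          Y ‖ Y  ok
                        • ok:
                          end ‖ end  ok
                    • done:
                      ?Int ‖ !Int  ok
                        Y ‖ Y  ok
                • stop:
                  !Int ‖ ?Int  ok
                    &{done,data,ack} ‖ +{done,data,ack}  ok label sets agree
                      • done:
                        end ‖ end  ok
                      • data:
                        end ‖ end  ok
                      • ack:
                        end ‖ end  ok
            • err:
              +{retry,err,done} ‖ &{retry,err,done}  ok label sets agree
                • retry:
                  +{data,ack,done} ‖ &{data,ack,done}  ok label sets agree
                    • data:
                      +{data,ack,stop} ‖ &{data,ack,stop}  ok label sets agree
                        • data:
                          Y ‖ Y  ok
                        • ack:
                          end ‖ end  ok
                        • stop:
                          end ‖ end  ok
                    • ack:
                      +{err,ack,stop} ‖ &{err,ack,stop}  ok label sets agree
                        • err:
                          Y ‖ Y  ok
                        • ack:
                          end ‖ end  ok
                        • stop:
                          Y ‖ Y  ok
                    • done:
                      ?Str ‖ !Str  ok
                        end ‖ end  ok
                • err:
                  !Int ‖ ?Int  ok
                    +{data,stop,ack} ‖ &{data,stop,ack}  ok label sets agree
                      • data:
                        Y ‖ Y  ok
                      • stop:
                        end ‖ end  ok
                      • ack:
                        Y ‖ Y  ok
                • done:
                  !Bool ‖ ?Bool  ok
                    +{done,ok,stop} ‖ &{done,ok,stop}  ok label sets agree
                      • done:
                        Y ‖ Y  ok
                      • ok:
                        Y ‖ Y  ok
                      • stop:
                        end ‖ end  ok
        • ack:
          ?Str ‖ !Str  ok
            +{err,data,done} ‖ &{err,data,done}  ok label sets agree
              • err:
                &{more,done,stop} ‖ +{more,done,stop}  ok label sets agree
                  • more:
                    ?Unit ‖ !Unit  ok
                      end ‖ end  ok
                  • done:
                    ?Int ‖ !Int  ok
                      end ‖ end  ok
                  • stop:
                    ?Unit ‖ !Unit  ok
                      Y ‖ Y  ok
              • data:
                !Int ‖ ?Int  ok
                  +{data,done} ‖ &{data,done}  ok label sets agree
                    • data:
                      end ‖ end  ok
                    • done:
                      Y ‖ Y  ok
              • done:
                +{more,stop} ‖ &{more,stop}  ok label sets agree
                  • more:
                    ?Bool ‖ !Bool  ok
                      Y ‖ Y  ok
                  • stop:
                    ?Int ‖ !Int  ok
                      end ‖ end  ok
        • more:
          !Int ‖ ?Int  ok
            +{ack,stop,more} ‖ &{ack,stop,more}  ok label sets agree
              • ack:
                !Str ‖ ?Str  ok
                  +{retry,done,ack} ‖ &{retry,done,ack}  ok label sets agree
                    • retry:
                      Y ‖ Y  ok
                    • done:
                      Y ‖ Y  ok
                    • ack:
                      Y ‖ Y  ok
              • stop:
                &{ack,err,retry} ‖ +{ack,err,retry}  ok label sets agree
                  • ack:
                    !Unit ‖ ?Unit  ok
                      Y ‖ Y  ok
                  • err:
                    !Str ‖ ?Str  ok
                      Y ‖ Y  ok
                  • retry:
                    !Int ‖ ?Int  ok
                      Y ‖ Y  ok
              • more:
                &{stop,retry,ack} ‖ +{stop,retry,ack}  ok label sets agree
                  • stop:
                    ?Bool ‖ !Bool  ok
                      Y ‖ Y  ok
                  • retry:
                    &{err,stop} ‖ +{err,stop}  ok label sets agree
                      • err:
                        Y ‖ Y  ok
                      • stop:
                        end ‖ end  ok
                  • ack:
                    +{stop,more} ‖ &{stop,more}  ok label sets agree
                      • stop:
                        Y ‖ Y  ok
                      • more:
                        end ‖ end  ok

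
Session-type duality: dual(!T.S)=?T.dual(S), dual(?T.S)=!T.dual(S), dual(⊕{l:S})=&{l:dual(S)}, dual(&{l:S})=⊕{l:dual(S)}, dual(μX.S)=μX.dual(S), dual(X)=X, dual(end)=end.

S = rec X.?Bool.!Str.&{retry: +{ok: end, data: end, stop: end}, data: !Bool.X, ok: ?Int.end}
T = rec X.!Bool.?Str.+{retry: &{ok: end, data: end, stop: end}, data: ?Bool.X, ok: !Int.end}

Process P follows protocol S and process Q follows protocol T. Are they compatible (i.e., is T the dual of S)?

YES

rec X vs rec X  ok (μ self-dual)
  ?Bool vs !Bool  ok
    !Str vs ?Str  ok
      &{retry,data,ok} vs +{retry,data,ok}  ok same labels
        [retry]
          +{ok,data,stop} vs &{ok,data,stop}  ok same labels
            [ok]
              end vs end  ok
            [data]
              end vs end  ok
            [stop]
              end vs end  ok
        [data]
          !Bool vs ?Bool  ok
            X vs X  ok
        [ok]
          ?Int vs !Int  ok
            end vs end  ok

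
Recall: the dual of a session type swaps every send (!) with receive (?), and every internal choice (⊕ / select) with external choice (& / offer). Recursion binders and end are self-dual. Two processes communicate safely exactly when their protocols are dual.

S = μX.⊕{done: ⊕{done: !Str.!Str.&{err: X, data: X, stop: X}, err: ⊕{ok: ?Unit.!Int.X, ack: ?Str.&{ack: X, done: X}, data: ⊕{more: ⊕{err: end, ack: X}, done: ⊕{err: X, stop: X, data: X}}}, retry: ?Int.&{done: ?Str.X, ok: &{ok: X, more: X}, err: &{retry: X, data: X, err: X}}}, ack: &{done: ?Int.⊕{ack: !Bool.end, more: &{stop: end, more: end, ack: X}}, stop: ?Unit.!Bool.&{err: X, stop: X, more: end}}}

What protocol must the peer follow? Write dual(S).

μX.&{done: &{done: ?Str.?Str.⊕{err: X, data: X, stop: X}, err: &{ok: !Unit.?Int.X, ack: !Str.⊕{ack: X, done: X}, data: &{more: &{err: end, ack: X}, done: &{err: X, stop: X, data: X}}}, retry: !Int.⊕{done: !Str.X, ok: ⊕{ok: X, more: X}, err: ⊕{retry: X, data: X, err: X}}}, ack: ⊕{done: !Int.&{ack: ?Bool.end, more: ⊕{stop: end, more: end, ack: X}}, stop: !Unit.?Bool.⊕{err: X, stop: X, more: end}}}

μX ↦ μX  (binder kept)
  ⊕{done,ack} ↦ &{done,ack}  (⊕→&)
    case done:
      ⊕{done,err,retry} ↦ &{done,err,retry}  (⊕→&)
        case done:
          !Str ↦ ?Str
            !Str ↦ ?Str
              &{err,data,stop} ↦ ⊕{err,data,stop}  (&→⊕)
                case err:
                  X self-dual
                case data:
                  X self-dual
                case stop:
                  X self-dual
        case err:
          ⊕{ok,ack,data} ↦ &{ok,ack,data}  (⊕→&)
            case ok:
              ?Unit ↦ !Unit
                !Int ↦ ?Int
                  X self-dual
            case ack:
              ?Str ↦ !Str
                &{ack,done} ↦ ⊕{ack,done}  (&→⊕)
                  case ack:
                    X self-dual
                  case done:
                    X self-dual
            case data:
              ⊕{more,done} ↦ &{more,done}  (⊕→&)
                case more:
                  ⊕{err,ack} ↦ &{err,ack}  (⊕→&)
                    case err:
                      end self-dual
                    case ack:
                      X self-dual
                case done:
                  ⊕{err,stop,data} ↦ &{err,stop,data}  (⊕→&)
                    case err:
                      X self-dual
                    case stop:
                      X self-dual
                    case data:
                      X self-dual
        case retry:
          ?Int ↦ !Int
            &{done,ok,err} ↦ ⊕{done,ok,err}  (&→⊕)
              case done:
                ?Str ↦ !Str
                  X self-dual
              case ok:
                &{ok,more} ↦ ⊕{ok,more}  (&→⊕)
                  case ok:
                    X self-dual
                  case more:
                    X self-dual
              case err:
                &{retry,data,err} ↦ ⊕{retry,data,err}  (&→⊕)
                  case retry:
                    X self-dual
                  case data:
                    X self-dual
                  case err:
                    X self-dual
    case ack:
      &{done,stop} ↦ ⊕{done,stop}  (&→⊕)
        case done:
          ?Int ↦ !Int
            ⊕{ack,more} ↦ &{ack,more}  (⊕→&)
              case ack:
                !Bool ↦ ?Bool
                  end self-dual
              case more:
                &{stop,more,ack} ↦ ⊕{stop,more,ack}  (&→⊕)
                  case stop:
                    end self-dual
                  case more:
                    end self-dual
                  case ack:
                    X self-dual
        case stop:
          ?Unit ↦ !Unit
            !Bool ↦ ?Bool
              &{err,stop,more} ↦ ⊕{err,stop,more}  (&→⊕)
                case err:
                  X self-dual
                case stop:
                  X self-dual
                case more:
                  end self-dual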